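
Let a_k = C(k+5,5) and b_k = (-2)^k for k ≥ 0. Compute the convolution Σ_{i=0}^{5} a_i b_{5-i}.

120

The convolution is the x^5 coefficient of A(x)B(x).
Σ = 1·(-32) + 6·16 + 21·(-8) + 56·4 + 126·(-2) + 252·1 = 120.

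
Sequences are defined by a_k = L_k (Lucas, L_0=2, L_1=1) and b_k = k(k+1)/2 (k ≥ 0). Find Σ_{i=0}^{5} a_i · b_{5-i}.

Write out a_i and b_{5-i} for i = 0,…,5 and sum the products.
Σ = 2·15 + 1·10 + 3·6 + 4·3 + 7·1 + 11·0 = 77.

77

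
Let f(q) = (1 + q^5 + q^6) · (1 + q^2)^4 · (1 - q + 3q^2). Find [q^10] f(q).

15

(1 + q^5 + q^6) has coefficients 1,0,0,0,0,1,1 for degrees 0…6.
(1 + q^2)^4 has coefficients 1,0,4,0,6,0,4,0,1,0,0 for degrees 0…10.
Finally multiplying by (1 - q + 3q^2), the product of all factors after the first has coefficients 1,-1,7,-4,18,-6,22,-4,13,-1,3 for degrees 0…10.
[q^10] = 1·3 + 1·(-6) + 1·18 = 15.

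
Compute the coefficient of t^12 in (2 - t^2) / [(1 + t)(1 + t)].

15

The denominator gives the recurrence a_n = −2a_(n−1) − a_(n−2) for n ≥ 3; the numerator fixes a_0 = 2, a_1 = -4, a_2 = 5.
Iterating: 2, -4, 5, -6, 7, -8, 9, -10, 11, -12, 13, -14, 15, so a_12 = 15.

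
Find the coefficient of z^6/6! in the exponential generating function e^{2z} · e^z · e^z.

The EGF product rule gives c_6 = Σ_{k_1+k_2+k_3=6} C(6; k_1,k_2,k_3) · ∏ g_i(k_i), where e^{2z} gives (2)^k; e^z gives (1)^k; e^z gives (1)^k.
g_1(k) for k = 0…6: 1, 2, 4, 8, 16, 32, 64.
g_2(k) for k = 0…6: 1, 1, 1, 1, 1, 1, 1.
g_3(k) for k = 0…6: 1, 1, 1, 1, 1, 1, 1.
First combine the last two factors: h(k) = Σ_j C(k,j)·g_2(j)·g_3(k−j) for k = 0…6: 1, 2, 4, 8, 16, 32, 64.
c_6 = Σ_k C(6,k)·g_1(k)·h(6−k) = 1·1·64 + 6·2·32 + 15·4·16 + 20·8·8 + 15·16·4 + 6·32·2 + 1·64·1 = 64 + 384 + 960 + 1280 + 960 + 384 + 64 = 4096.

4096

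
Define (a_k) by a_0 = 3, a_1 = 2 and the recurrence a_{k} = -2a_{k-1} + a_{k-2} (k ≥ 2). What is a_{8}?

The ordinary generating function has denominator 1 + 2y - y^2.
Iterating the recurrence: a_0,…,a_{8} = 3, 2, -1, 4, -9, 22, -53, 128, -309.

-309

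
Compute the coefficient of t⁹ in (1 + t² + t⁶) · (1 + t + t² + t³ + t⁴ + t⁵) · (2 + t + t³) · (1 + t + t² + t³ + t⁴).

(1 + t² + t⁶) has coefficients 1,0,1,0,0,0,1 for degrees 0…6.
(1 + t + t² + t³ + t⁴ + t⁵) has coefficients 1,1,1,1,1,1,0,0,0,0 for degrees 0…9.
Multiplying by (2 + t + t³) gives running coefficients 2,3,3,4,4,4,2,1,1,0 for degrees 0…9.
Finally multiplying by (1 + t + t² + t³ + t⁴), the product of all factors after the first has coefficients 2,5,8,12,16,18,17,15,12,8 for degrees 0…9.
[t⁹] = 1·8 + 1·15 + 1·12 = 35.

35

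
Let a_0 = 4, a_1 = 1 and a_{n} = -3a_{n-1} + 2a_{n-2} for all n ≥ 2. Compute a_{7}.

The ordinary generating function has denominator 1 + 3y - 2y^2.
Iterating the recurrence: a_0,…,a_{7} = 4, 1, 5, -13, 49, -173, 617, -2197.

-2197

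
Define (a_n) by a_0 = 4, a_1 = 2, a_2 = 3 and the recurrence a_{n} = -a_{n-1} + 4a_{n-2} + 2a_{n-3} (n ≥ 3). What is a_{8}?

The ordinary generating function has denominator 1 + x - 4x^2 - 2x^3.
Iterating the recurrence: a_0,…,a_{8} = 4, 2, 3, 13, 3, 55, -17, 243, -201.

-201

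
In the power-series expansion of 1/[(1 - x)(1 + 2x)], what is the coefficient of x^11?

The denominator gives the recurrence a_n = −a_(n−1) + 2a_(n−2) for n ≥ 2; the numerator fixes a_0 = 1, a_1 = -1.
Iterating: 1, -1, 3, -5, 11, -21, 43, -85, 171, -341, 683, -1365, so a_11 = -1365.

-1365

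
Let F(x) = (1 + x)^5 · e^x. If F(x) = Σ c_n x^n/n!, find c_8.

19081

The EGF product rule gives c_8 = Σ_{k_1+k_2=8} C(8; k_1,k_2) · ∏ g_i(k_i), where (1+x)^5 gives the falling factorial (5)_k; e^x gives (1)^k.
g_1(k) for k = 0…8: 1, 5, 20, 60, 120, 120, 0, 0, 0.
g_2(k) for k = 0…8: 1, 1, 1, 1, 1, 1, 1, 1, 1.
c_8 = Σ_k C(8,k)·g_1(k)·g_2(8−k) = 1·1·1 + 8·5·1 + 28·20·1 + 56·60·1 + 70·120·1 + 56·120·1 = 1 + 40 + 560 + 3360 + 8400 + 6720 = 19081.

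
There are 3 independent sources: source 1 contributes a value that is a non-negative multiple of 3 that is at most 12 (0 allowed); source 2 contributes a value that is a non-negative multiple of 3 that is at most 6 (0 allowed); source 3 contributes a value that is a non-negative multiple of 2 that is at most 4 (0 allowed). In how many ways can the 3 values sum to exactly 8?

The generating function for the choices is (1 + x^3 + x^6 + x^9 + x^12)·(1 + x^3 + x^6)·(1 + x^2 + x^4); the count is [x^8].
(1 + x^3 + x^6 + x^9 + x^12) has coefficients 1,0,0,1,0,0,1,0,0 for degrees 0…8.
(1 + x^3 + x^6) has coefficients 1,0,0,1,0,0,1,0,0 for degrees 0…8.
Finally multiplying by (1 + x^2 + x^4), the product of all factors after the first has coefficients 1,0,1,1,1,1,1,1,1 for degrees 0…8.
[x^8] = 1·1 + 1·1 + 1·1 = 3.

3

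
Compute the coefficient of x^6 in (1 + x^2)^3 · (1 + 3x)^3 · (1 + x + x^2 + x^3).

328

(1 + x^2)^3 has coefficients 1,0,3,0,3,0,1 for degrees 0…6.
(1 + 3x)^3 has coefficients 1,9,27,27,0,0,0 for degrees 0…6.
Finally multiplying by (1 + x + x^2 + x^3), the product of all factors after the first has coefficients 1,10,37,64,63,54,27 for degrees 0…6.
[x^6] = 1·27 + 3·63 + 3·37 + 1·1 = 328.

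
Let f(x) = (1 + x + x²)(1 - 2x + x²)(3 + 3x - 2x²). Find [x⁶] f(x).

-2

(1 + x + x²) has coefficients 1,1,1 for degrees 0…2.
(1 - 2x + x²) has coefficients 1,-2,1,0,0,0,0 for degrees 0…6.
Finally multiplying by (3 + 3x - 2x²), the product of all factors after the first has coefficients 3,-3,-5,7,-2,0,0 for degrees 0…6.
[x⁶] = 1·0 + 1·0 + 1·(-2) = -2.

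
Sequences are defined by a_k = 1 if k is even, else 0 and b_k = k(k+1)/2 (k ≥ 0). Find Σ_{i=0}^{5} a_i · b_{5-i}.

22

This is [x^5] in the product of the two ordinary generating functions.
Σ = 1·15 + 0·10 + 1·6 + 0·3 + 1·1 + 0·0 = 22.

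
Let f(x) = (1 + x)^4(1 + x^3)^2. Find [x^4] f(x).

(1 + x)^4 has coefficients 1,4,6,4,1 for degrees 0…4.
(1 + x^3)^2 has coefficients 1,0,0,2,0 for degrees 0…4.
[x^4] = 1·0 + 4·2 + 6·0 + 4·0 + 1·1 = 9.

9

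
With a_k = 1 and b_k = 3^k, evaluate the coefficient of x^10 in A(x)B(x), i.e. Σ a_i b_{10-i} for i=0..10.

88573

Write out a_i and b_{10-i} for i = 0,…,10 and sum the products.
Σ = 1·59049 + 1·19683 + 1·6561 + 1·2187 + 1·729 + 1·243 + 1·81 + 1·27 + 1·9 + 1·3 + 1·1 = 88573.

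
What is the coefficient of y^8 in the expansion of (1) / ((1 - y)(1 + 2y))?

Partial fractions give a closed form: a_n = (1/3)·1^n + (2/3)·(-2)^n.
At n = 8: a_8 = 171.

171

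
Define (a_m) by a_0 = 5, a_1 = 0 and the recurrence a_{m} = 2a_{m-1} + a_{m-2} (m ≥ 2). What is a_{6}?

The ordinary generating function has denominator 1 - 2z - z^2.
Iterating the recurrence: a_0,…,a_{6} = 5, 0, 5, 10, 25, 60, 145.

145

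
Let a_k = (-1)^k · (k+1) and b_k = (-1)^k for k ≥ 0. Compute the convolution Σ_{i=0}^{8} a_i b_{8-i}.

Write out a_i and b_{8-i} for i = 0,…,8 and sum the products.
Σ = 1·1 − 2·(-1) + 3·1 − 4·(-1) + 5·1 − 6·(-1) + 7·1 − 8·(-1) + 9·1 = 45.

45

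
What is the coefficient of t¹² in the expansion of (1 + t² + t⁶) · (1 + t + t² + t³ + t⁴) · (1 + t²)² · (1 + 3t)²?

(1 + t² + t⁶) has coefficients 1,0,1,0,0,0,1 for degrees 0…6.
(1 + t + t² + t³ + t⁴) has coefficients 1,1,1,1,1,0,0,0,0,0,0,0,0 for degrees 0…12.
Multiplying by (1 + t²)² gives running coefficients 1,1,3,3,4,3,3,1,1,0,0,0,0 for degrees 0…12.
Finally multiplying by (1 + 3t)², the product of all factors after the first has coefficients 1,7,18,30,49,54,57,46,34,15,9,0,0 for degrees 0…12.
[t¹²] = 1·0 + 1·9 + 1·57 = 66.

66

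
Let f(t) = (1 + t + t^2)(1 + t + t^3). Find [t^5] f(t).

(1 + t + t^2) has coefficients 1,1,1 for degrees 0…2.
(1 + t + t^3) has coefficients 1,1,0,1,0,0 for degrees 0…5.
[t^5] = 1·0 + 1·0 + 1·1 = 1.

1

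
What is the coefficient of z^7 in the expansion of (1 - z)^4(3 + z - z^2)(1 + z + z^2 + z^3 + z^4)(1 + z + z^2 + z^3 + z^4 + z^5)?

(1 - z)^4 has coefficients 1,-4,6,-4,1 for degrees 0…4.
(3 + z - z^2) has coefficients 3,1,-1,0,0,0,0,0 for degrees 0…7.
Multiplying by (1 + z + z^2 + z^3 + z^4) gives running coefficients 3,4,3,3,3,0,-1,0 for degrees 0…7.
Finally multiplying by (1 + z + z^2 + z^3 + z^4 + z^5), the product of all factors after the first has coefficients 3,7,10,13,16,16,12,8 for degrees 0…7.
[z^7] = 1·8 − 4·12 + 6·16 − 4·16 + 1·13 = 5.

5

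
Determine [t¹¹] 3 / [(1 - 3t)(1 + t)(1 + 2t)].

The denominator gives the recurrence a_n = 7a_(n−2) + 6a_(n−3) for n ≥ 3; the numerator fixes a_0 = 3, a_1 = 0, a_2 = 21.
Iterating: 3, 0, 21, 18, 147, 252, 1137, 2646, 9471, 25344, 82173, 234234, so a_11 = 234234.

234234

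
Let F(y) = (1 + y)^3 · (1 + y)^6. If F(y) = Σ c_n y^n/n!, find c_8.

The EGF product rule gives c_8 = Σ_{k_1+k_2=8} C(8; k_1,k_2) · ∏ g_i(k_i), where (1+y)^3 gives the falling factorial (3)_k; (1+y)^6 gives the falling factorial (6)_k.
g_1(k) for k = 0…8: 1, 3, 6, 6, 0, 0, 0, 0, 0.
g_2(k) for k = 0…8: 1, 6, 30, 120, 360, 720, 720, 0, 0.
c_8 = Σ_k C(8,k)·g_1(k)·g_2(8−k) = 28·6·720 + 56·6·720 = 120960 + 241920 = 362880.

362880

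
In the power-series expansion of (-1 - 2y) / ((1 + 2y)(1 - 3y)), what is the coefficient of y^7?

Partial fractions give a closed form: a_n = (-1)·3^n.
At n = 7: a_7 = -2187.

-2187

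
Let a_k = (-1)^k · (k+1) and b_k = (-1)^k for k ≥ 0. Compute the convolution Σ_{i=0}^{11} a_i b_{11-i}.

-78

This is [x^11] in the product of the two ordinary generating functions.
Σ = 1·(-1) − 2·1 + 3·(-1) − 4·1 + 5·(-1) − 6·1 + 7·(-1) − 8·1 + 9·(-1) − 10·1 + 11·(-1) − 12·1 = -78.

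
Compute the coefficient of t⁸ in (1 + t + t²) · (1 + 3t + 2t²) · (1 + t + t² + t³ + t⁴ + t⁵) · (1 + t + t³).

(1 + t + t²) has coefficients 1,1,1 for degrees 0…2.
(1 + 3t + 2t²) has coefficients 1,3,2,0,0,0,0,0,0 for degrees 0…8.
Multiplying by (1 + t + t² + t³ + t⁴ + t⁵) gives running coefficients 1,4,6,6,6,6,5,2,0 for degrees 0…8.
Finally multiplying by (1 + t + t³), the product of all factors after the first has coefficients 1,5,10,13,16,18,17,13,8 for degrees 0…8.
[t⁸] = 1·8 + 1·13 + 1·17 = 38.

38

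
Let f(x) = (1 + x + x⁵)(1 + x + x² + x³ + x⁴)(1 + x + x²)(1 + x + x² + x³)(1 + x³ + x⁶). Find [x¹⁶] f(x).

15

(1 + x + x⁵) has coefficients 1,1,0,0,0,1 for degrees 0…5.
(1 + x + x² + x³ + x⁴) has coefficients 1,1,1,1,1,0,0,0,0,0,0,0,0,0,0,0,0 for degrees 0…16.
Multiplying by (1 + x + x²) gives running coefficients 1,2,3,3,3,2,1,0,0,0,0,0,0,0,0,0,0 for degrees 0…16.
Multiplying by (1 + x + x² + x³) gives running coefficients 1,3,6,9,11,11,9,6,3,1,0,0,0,0,0,0,0 for degrees 0…16.
Finally multiplying by (1 + x³ + x⁶), the product of all factors after the first has coefficients 1,3,6,10,14,17,19,20,20,19,17,14,10,6,3,1,0 for degrees 0…16.
[x¹⁶] = 1·0 + 1·1 + 1·14 = 15.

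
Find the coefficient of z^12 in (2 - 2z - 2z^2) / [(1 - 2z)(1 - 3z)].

1767374

The denominator gives the recurrence a_n = 5a_(n−1) − 6a_(n−2) for n ≥ 3; the numerator fixes a_0 = 2, a_1 = 8, a_2 = 26.
Iterating: 2, 8, 26, 82, 254, 778, 2366, 7162, 21614, 65098, 195806, 588442, 1767374, so a_12 = 1767374.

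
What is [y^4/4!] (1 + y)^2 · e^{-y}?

5

The EGF product rule gives c_4 = Σ_{k_1+k_2=4} C(4; k_1,k_2) · ∏ g_i(k_i), where (1+y)^2 gives the falling factorial (2)_k; e^{-y} gives (-1)^k.
g_1(k) for k = 0…4: 1, 2, 2, 0, 0.
g_2(k) for k = 0…4: 1, -1, 1, -1, 1.
c_4 = Σ_k C(4,k)·g_1(k)·g_2(4−k) = 1·1·1 + 4·2·(-1) + 6·2·1 = 1 − 8 + 12 = 5.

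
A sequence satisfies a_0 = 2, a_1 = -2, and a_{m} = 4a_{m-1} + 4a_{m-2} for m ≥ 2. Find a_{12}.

-9740288

The ordinary generating function has denominator 1 - 4x - 4x^2.
Iterating the recurrence: a_0,…,a_{12} = 2, -2, 0, -8, -32, -160, -768, -3712, -17920, -86528, -417792, -2017280, -9740288.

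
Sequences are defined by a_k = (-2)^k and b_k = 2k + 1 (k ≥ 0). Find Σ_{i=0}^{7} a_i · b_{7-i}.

-23

The convolution is the x^7 coefficient of A(x)B(x).
Σ = 1·15 − 2·13 + 4·11 − 8·9 + 16·7 − 32·5 + 64·3 − 128·1 = -23.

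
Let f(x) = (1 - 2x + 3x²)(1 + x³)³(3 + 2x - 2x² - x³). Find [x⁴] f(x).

(1 - 2x + 3x²) has coefficients 1,-2,3 for degrees 0…2.
(1 + x³)³ has coefficients 1,0,0,3,0 for degrees 0…4.
Finally multiplying by (3 + 2x - 2x² - x³), the product of all factors after the first has coefficients 3,2,-2,8,6 for degrees 0…4.
[x⁴] = 1·6 − 2·8 + 3·(-2) = -16.

-16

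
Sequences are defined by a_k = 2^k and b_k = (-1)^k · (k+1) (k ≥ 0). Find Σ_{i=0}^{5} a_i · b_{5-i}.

12

Write out a_i and b_{5-i} for i = 0,…,5 and sum the products.
Σ = 1·(-6) + 2·5 + 4·(-4) + 8·3 + 16·(-2) + 32·1 = 12.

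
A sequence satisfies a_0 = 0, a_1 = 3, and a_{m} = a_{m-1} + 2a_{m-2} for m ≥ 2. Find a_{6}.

The ordinary generating function has denominator 1 - z - 2z^2.
Iterating the recurrence: a_0,…,a_{6} = 0, 3, 3, 9, 15, 33, 63.

63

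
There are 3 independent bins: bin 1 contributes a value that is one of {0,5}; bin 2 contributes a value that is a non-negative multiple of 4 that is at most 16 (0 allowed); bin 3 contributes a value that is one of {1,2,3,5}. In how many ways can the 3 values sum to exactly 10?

The generating function for the choices is (1 + z^5)·(1 + z^4 + z^8 + z^12 + z^16)·(z + z^2 + z^3 + z^5); the count is [z^10].
(1 + z^5) has coefficients 1,0,0,0,0,1 for degrees 0…5.
(1 + z^4 + z^8 + z^12 + z^16) has coefficients 1,0,0,0,1,0,0,0,1,0,0 for degrees 0…10.
Finally multiplying by (z + z^2 + z^3 + z^5), the product of all factors after the first has coefficients 0,1,1,1,0,2,1,1,0,2,1 for degrees 0…10.
[z^10] = 1·1 + 1·2 = 3.

3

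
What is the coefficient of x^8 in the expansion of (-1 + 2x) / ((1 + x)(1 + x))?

-25

The denominator gives the recurrence a_n = −2a_(n−1) − a_(n−2) for n ≥ 2; the numerator fixes a_0 = -1, a_1 = 4.
Iterating: -1, 4, -7, 10, -13, 16, -19, 22, -25, so a_8 = -25.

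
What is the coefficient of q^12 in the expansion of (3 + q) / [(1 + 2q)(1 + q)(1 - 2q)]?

15018

Partial fractions give a closed form: a_n = (5/2)·(-2)^n + (-2/3)·(-1)^n + (7/6)·2^n.
At n = 12: a_12 = 15018.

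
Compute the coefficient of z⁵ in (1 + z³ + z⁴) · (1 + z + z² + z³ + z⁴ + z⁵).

3

(1 + z³ + z⁴) has coefficients 1,0,0,1,1 for degrees 0…4.
(1 + z + z² + z³ + z⁴ + z⁵) has coefficients 1,1,1,1,1,1 for degrees 0…5.
[z⁵] = 1·1 + 1·1 + 1·1 = 3.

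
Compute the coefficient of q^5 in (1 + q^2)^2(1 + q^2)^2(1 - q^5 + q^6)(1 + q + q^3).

9

(1 + q^2)^2 has coefficients 1,0,2,0,1 for degrees 0…4.
(1 + q^2)^2 has coefficients 1,0,2,0,1,0 for degrees 0…5.
Multiplying by (1 - q^5 + q^6) gives running coefficients 1,0,2,0,1,-1 for degrees 0…5.
Finally multiplying by (1 + q + q^3), the product of all factors after the first has coefficients 1,1,2,3,1,2 for degrees 0…5.
[q^5] = 1·2 + 2·3 + 1·1 = 9.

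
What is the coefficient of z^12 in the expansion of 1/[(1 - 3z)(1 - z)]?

The denominator gives the recurrence a_n = 4a_(n−1) − 3a_(n−2) for n ≥ 2; the numerator fixes a_0 = 1, a_1 = 4.
Iterating: 1, 4, 13, 40, 121, 364, 1093, 3280, 9841, 29524, 88573, 265720, 797161, so a_12 = 797161.

797161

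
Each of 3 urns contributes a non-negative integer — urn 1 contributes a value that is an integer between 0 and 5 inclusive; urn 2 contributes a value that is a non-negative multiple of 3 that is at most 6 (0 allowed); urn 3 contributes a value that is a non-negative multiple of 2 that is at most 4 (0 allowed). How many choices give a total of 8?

6

The generating function for the choices is (1 + y + y² + y³ + y⁴ + y⁵)·(1 + y³ + y⁶)·(1 + y² + y⁴); the count is [y⁸].
(1 + y + y² + y³ + y⁴ + y⁵) has coefficients 1,1,1,1,1,1 for degrees 0…5.
(1 + y³ + y⁶) has coefficients 1,0,0,1,0,0,1,0,0 for degrees 0…8.
Finally multiplying by (1 + y² + y⁴), the product of all factors after the first has coefficients 1,0,1,1,1,1,1,1,1 for degrees 0…8.
[y⁸] = 1·1 + 1·1 + 1·1 + 1·1 + 1·1 + 1·1 = 6.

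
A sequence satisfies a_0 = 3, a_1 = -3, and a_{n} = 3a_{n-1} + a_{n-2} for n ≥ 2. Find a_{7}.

-2487

The ordinary generating function has denominator 1 - 3q - q^2.
Iterating the recurrence: a_0,…,a_{7} = 3, -3, -6, -21, -69, -228, -753, -2487.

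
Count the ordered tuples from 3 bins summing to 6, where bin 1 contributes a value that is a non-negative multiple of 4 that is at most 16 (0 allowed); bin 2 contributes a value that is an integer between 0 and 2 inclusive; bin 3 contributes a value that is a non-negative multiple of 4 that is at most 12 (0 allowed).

2

The generating function for the choices is (1 + x^4 + x^8 + x^12 + x^16)·(1 + x + x^2)·(1 + x^4 + x^8 + x^12); the count is [x^6].
(1 + x^4 + x^8 + x^12 + x^16) has coefficients 1,0,0,0,1,0,0 for degrees 0…6.
(1 + x + x^2) has coefficients 1,1,1,0,0,0,0 for degrees 0…6.
Finally multiplying by (1 + x^4 + x^8 + x^12), the product of all factors after the first has coefficients 1,1,1,0,1,1,1 for degrees 0…6.
[x^6] = 1·1 + 1·1 = 2.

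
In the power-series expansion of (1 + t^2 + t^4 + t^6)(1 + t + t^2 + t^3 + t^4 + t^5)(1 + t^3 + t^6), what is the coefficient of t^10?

7

(1 + t^2 + t^4 + t^6) has coefficients 1,0,1,0,1,0,1 for degrees 0…6.
(1 + t + t^2 + t^3 + t^4 + t^5) has coefficients 1,1,1,1,1,1,0,0,0,0,0 for degrees 0…10.
Finally multiplying by (1 + t^3 + t^6), the product of all factors after the first has coefficients 1,1,1,2,2,2,2,2,2,1,1 for degrees 0…10.
[t^10] = 1·1 + 1·2 + 1·2 + 1·2 = 7.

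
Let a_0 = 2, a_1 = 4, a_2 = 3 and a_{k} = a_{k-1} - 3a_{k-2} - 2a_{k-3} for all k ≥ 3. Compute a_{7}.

170

The ordinary generating function has denominator 1 - t + 3t^2 + 2t^3.
Iterating the recurrence: a_0,…,a_{7} = 2, 4, 3, -13, -30, 3, 119, 170.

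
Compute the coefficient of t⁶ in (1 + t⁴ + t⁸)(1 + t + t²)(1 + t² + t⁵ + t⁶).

(1 + t⁴ + t⁸) has coefficients 1,0,0,0,1,0,0 for degrees 0…6.
(1 + t + t²) has coefficients 1,1,1,0,0,0,0 for degrees 0…6.
Finally multiplying by (1 + t² + t⁵ + t⁶), the product of all factors after the first has coefficients 1,1,2,1,1,1,2 for degrees 0…6.
[t⁶] = 1·2 + 1·2 = 4.

4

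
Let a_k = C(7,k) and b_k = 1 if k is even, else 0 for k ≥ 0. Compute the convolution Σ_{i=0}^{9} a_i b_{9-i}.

This is [x^9] in the product of the two ordinary generating functions.
Σ = 1·0 + 7·1 + 21·0 + 35·1 + 35·0 + 21·1 + 7·0 + 1·1 + 0·0 + 0·1 = 64.

64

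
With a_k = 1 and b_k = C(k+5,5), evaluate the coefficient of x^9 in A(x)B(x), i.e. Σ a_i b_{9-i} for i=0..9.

The convolution is the t^9 coefficient of A(t)B(t).
Σ = 1·2002 + 1·1287 + 1·792 + 1·462 + 1·252 + 1·126 + 1·56 + 1·21 + 1·6 + 1·1 = 5005.

5005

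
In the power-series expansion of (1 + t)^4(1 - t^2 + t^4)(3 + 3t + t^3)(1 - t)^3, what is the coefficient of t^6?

-4

(1 + t)^4 has coefficients 1,4,6,4,1 for degrees 0…4.
(1 - t^2 + t^4) has coefficients 1,0,-1,0,1,0,0 for degrees 0…6.
Multiplying by (3 + 3t + t^3) gives running coefficients 3,3,-3,-2,3,2,0 for degrees 0…6.
Finally multiplying by (1 - t)^3, the product of all factors after the first has coefficients 3,-6,-3,13,-3,-10,5 for degrees 0…6.
[t^6] = 1·5 + 4·(-10) + 6·(-3) + 4·13 + 1·(-3) = -4.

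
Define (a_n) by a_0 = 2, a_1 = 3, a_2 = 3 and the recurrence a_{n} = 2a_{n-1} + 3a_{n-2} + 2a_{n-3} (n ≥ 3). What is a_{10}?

The ordinary generating function has denominator 1 - 2x - 3x^2 - 2x^3.
Iterating the recurrence: a_0,…,a_{10} = 2, 3, 3, 19, 53, 169, 535, 1683, 5309, 16737, 52767.

52767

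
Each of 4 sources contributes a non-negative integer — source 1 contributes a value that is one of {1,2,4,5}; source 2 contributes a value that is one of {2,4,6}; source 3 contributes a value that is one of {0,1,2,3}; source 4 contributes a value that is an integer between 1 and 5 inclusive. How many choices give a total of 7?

The generating function for the choices is (z + z^2 + z^4 + z^5)·(z^2 + z^4 + z^6)·(1 + z + z^2 + z^3)·(z + z^2 + z^3 + z^4 + z^5); the count is [z^7].
(z + z^2 + z^4 + z^5) has coefficients 0,1,1,0,1,1 for degrees 0…5.
(z^2 + z^4 + z^6) has coefficients 0,0,1,0,1,0,1,0 for degrees 0…7.
Multiplying by (1 + z + z^2 + z^3) gives running coefficients 0,0,1,1,2,2,2,2 for degrees 0…7.
Finally multiplying by (z + z^2 + z^3 + z^4 + z^5), the product of all factors after the first has coefficients 0,0,0,1,2,4,6,8 for degrees 0…7.
[z^7] = 1·6 + 1·4 + 1·1 + 1·0 = 11.

11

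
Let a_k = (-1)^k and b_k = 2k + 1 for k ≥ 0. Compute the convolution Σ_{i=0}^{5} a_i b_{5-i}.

6

The convolution is the t^5 coefficient of A(t)B(t).
Σ = 1·11 − 1·9 + 1·7 − 1·5 + 1·3 − 1·1 = 6.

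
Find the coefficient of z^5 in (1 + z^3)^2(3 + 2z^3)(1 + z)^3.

(1 + z^3)^2 has coefficients 1,0,0,2,0,0 for degrees 0…5.
(3 + 2z^3) has coefficients 3,0,0,2,0,0 for degrees 0…5.
Finally multiplying by (1 + z)^3, the product of all factors after the first has coefficients 3,9,9,5,6,6 for degrees 0…5.
[z^5] = 1·6 + 2·9 = 24.

24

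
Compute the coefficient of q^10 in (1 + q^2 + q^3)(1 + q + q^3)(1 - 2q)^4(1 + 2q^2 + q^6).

(1 + q^2 + q^3) has coefficients 1,0,1,1 for degrees 0…3.
(1 + q + q^3) has coefficients 1,1,0,1,0,0,0,0,0,0,0 for degrees 0…10.
Multiplying by (1 - 2q)^4 gives running coefficients 1,-7,16,-7,-24,40,-32,16,0,0,0 for degrees 0…10.
Finally multiplying by (1 + 2q^2 + q^6), the product of all factors after the first has coefficients 1,-7,18,-21,8,26,-79,89,-48,25,-24 for degrees 0…10.
[q^10] = 1·(-24) + 1·(-48) + 1·89 = 17.

17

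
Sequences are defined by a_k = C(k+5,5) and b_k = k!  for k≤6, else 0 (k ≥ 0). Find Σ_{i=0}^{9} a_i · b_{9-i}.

Write out a_i and b_{9-i} for i = 0,…,9 and sum the products.
Σ = 1·0 + 6·0 + 21·0 + 56·720 + 126·120 + 252·24 + 462·6 + 792·2 + 1287·1 + 2002·1 = 69133.

69133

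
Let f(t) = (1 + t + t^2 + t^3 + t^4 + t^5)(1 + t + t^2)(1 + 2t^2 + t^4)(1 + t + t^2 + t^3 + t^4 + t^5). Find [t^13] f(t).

15

(1 + t + t^2 + t^3 + t^4 + t^5) has coefficients 1,1,1,1,1,1 for degrees 0…5.
(1 + t + t^2) has coefficients 1,1,1,0,0,0,0,0,0,0,0,0,0,0 for degrees 0…13.
Multiplying by (1 + 2t^2 + t^4) gives running coefficients 1,1,3,2,3,1,1,0,0,0,0,0,0,0 for degrees 0…13.
Finally multiplying by (1 + t + t^2 + t^3 + t^4 + t^5), the product of all factors after the first has coefficients 1,2,5,7,10,11,11,10,7,5,2,1,0,0 for degrees 0…13.
[t^13] = 1·0 + 1·0 + 1·1 + 1·2 + 1·5 + 1·7 = 15.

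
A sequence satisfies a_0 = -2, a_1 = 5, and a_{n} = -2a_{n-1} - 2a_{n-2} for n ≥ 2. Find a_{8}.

The ordinary generating function has denominator 1 + 2z + 2z^2.
Iterating the recurrence: a_0,…,a_{8} = -2, 5, -6, 2, 8, -20, 24, -8, -32.

-32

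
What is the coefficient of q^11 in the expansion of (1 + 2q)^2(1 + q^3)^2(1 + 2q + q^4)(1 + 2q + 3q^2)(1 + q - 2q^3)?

-51

(1 + 2q)^2 has coefficients 1,4,4 for degrees 0…2.
(1 + q^3)^2 has coefficients 1,0,0,2,0,0,1,0,0,0,0,0 for degrees 0…11.
Multiplying by (1 + 2q + q^4) gives running coefficients 1,2,0,2,5,0,1,4,0,0,1,0 for degrees 0…11.
Multiplying by (1 + 2q + 3q^2) gives running coefficients 1,4,7,8,9,16,16,6,11,12,1,2 for degrees 0…11.
Finally multiplying by (1 + q - 2q^3), the product of all factors after the first has coefficients 1,5,11,13,9,11,16,4,-15,-9,1,-19 for degrees 0…11.
[q^11] = 1·(-19) + 4·1 + 4·(-9) = -51.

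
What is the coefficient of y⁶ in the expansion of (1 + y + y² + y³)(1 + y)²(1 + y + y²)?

4

(1 + y + y² + y³) has coefficients 1,1,1,1 for degrees 0…3.
(1 + y)² has coefficients 1,2,1,0,0,0,0 for degrees 0…6.
Finally multiplying by (1 + y + y²), the product of all factors after the first has coefficients 1,3,4,3,1,0,0 for degrees 0…6.
[y⁶] = 1·0 + 1·0 + 1·1 + 1·3 = 4.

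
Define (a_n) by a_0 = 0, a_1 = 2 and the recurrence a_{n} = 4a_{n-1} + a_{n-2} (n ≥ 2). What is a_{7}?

The ordinary generating function has denominator 1 - 4y - y^2.
Iterating the recurrence: a_0,…,a_{7} = 0, 2, 8, 34, 144, 610, 2584, 10946.

10946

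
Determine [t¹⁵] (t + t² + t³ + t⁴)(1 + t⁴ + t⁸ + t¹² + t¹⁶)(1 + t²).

(t + t² + t³ + t⁴) has coefficients 0,1,1,1,1 for degrees 0…4.
(1 + t⁴ + t⁸ + t¹² + t¹⁶) has coefficients 1,0,0,0,1,0,0,0,1,0,0,0,1,0,0,0 for degrees 0…15.
Finally multiplying by (1 + t²), the product of all factors after the first has coefficients 1,0,1,0,1,0,1,0,1,0,1,0,1,0,1,0 for degrees 0…15.
[t¹⁵] = 1·1 + 1·0 + 1·1 + 1·0 = 2.

2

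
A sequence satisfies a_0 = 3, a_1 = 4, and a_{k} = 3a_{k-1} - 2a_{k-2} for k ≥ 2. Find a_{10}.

1026

The ordinary generating function has denominator 1 - 3q + 2q^2.
Iterating the recurrence: a_0,…,a_{10} = 3, 4, 6, 10, 18, 34, 66, 130, 258, 514, 1026.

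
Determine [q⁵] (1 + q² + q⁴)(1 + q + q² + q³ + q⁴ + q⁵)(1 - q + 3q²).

(1 + q² + q⁴) has coefficients 1,0,1,0,1 for degrees 0…4.
(1 + q + q² + q³ + q⁴ + q⁵) has coefficients 1,1,1,1,1,1 for degrees 0…5.
Finally multiplying by (1 - q + 3q²), the product of all factors after the first has coefficients 1,0,3,3,3,3 for degrees 0…5.
[q⁵] = 1·3 + 1·3 + 1·0 = 6.

6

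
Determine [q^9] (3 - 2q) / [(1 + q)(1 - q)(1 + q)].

-25

The denominator gives the recurrence a_n = −a_(n−1) + a_(n−2) + a_(n−3) for n ≥ 3; the numerator fixes a_0 = 3, a_1 = -5, a_2 = 8.
Iterating: 3, -5, 8, -10, 13, -15, 18, -20, 23, -25, so a_9 = -25.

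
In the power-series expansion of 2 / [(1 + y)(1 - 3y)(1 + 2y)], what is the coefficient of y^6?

Partial fractions give a closed form: a_n = (-1/2)·(-1)^n + (9/10)·3^n + (8/5)·(-2)^n.
At n = 6: a_6 = 758.

758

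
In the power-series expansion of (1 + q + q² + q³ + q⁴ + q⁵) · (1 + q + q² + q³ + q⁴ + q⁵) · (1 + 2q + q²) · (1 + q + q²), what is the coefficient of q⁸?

58

(1 + q + q² + q³ + q⁴ + q⁵) has coefficients 1,1,1,1,1,1 for degrees 0…5.
(1 + q + q² + q³ + q⁴ + q⁵) has coefficients 1,1,1,1,1,1,0,0,0 for degrees 0…8.
Multiplying by (1 + 2q + q²) gives running coefficients 1,3,4,4,4,4,3,1,0 for degrees 0…8.
Finally multiplying by (1 + q + q²), the product of all factors after the first has coefficients 1,4,8,11,12,12,11,8,4 for degrees 0…8.
[q⁸] = 1·4 + 1·8 + 1·11 + 1·12 + 1·12 + 1·11 = 58.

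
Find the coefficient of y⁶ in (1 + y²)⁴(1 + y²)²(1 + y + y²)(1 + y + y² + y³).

77

(1 + y²)⁴ has coefficients 1,0,4,0,6,0,4 for degrees 0…6.
(1 + y²)² has coefficients 1,0,2,0,1,0,0 for degrees 0…6.
Multiplying by (1 + y + y²) gives running coefficients 1,1,3,2,3,1,1 for degrees 0…6.
Finally multiplying by (1 + y + y² + y³), the product of all factors after the first has coefficients 1,2,5,7,9,9,7 for degrees 0…6.
[y⁶] = 1·7 + 4·9 + 6·5 + 4·1 = 77.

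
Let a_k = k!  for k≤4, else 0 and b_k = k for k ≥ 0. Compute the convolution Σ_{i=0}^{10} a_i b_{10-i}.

The convolution is the t^10 coefficient of A(t)B(t).
Σ = 1·10 + 1·9 + 2·8 + 6·7 + 24·6 + 0·5 + 0·4 + 0·3 + 0·2 + 0·1 + 0·0 = 221.

221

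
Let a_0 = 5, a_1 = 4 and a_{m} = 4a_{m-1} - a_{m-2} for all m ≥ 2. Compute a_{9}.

The ordinary generating function has denominator 1 - 4t + t^2.
Iterating the recurrence: a_0,…,a_{9} = 5, 4, 11, 40, 149, 556, 2075, 7744, 28901, 107860.

107860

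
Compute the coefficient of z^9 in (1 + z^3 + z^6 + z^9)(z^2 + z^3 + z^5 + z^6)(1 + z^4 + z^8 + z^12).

4

(1 + z^3 + z^6 + z^9) has coefficients 1,0,0,1,0,0,1,0,0,1 for degrees 0…9.
(z^2 + z^3 + z^5 + z^6) has coefficients 0,0,1,1,0,1,1,0,0,0 for degrees 0…9.
Finally multiplying by (1 + z^4 + z^8 + z^12), the product of all factors after the first has coefficients 0,0,1,1,0,1,2,1,0,1 for degrees 0…9.
[z^9] = 1·1 + 1·2 + 1·1 + 1·0 = 4.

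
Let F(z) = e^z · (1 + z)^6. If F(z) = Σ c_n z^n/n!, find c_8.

93289

The EGF product rule gives c_8 = Σ_{k_1+k_2=8} C(8; k_1,k_2) · ∏ g_i(k_i), where e^z gives (1)^k; (1+z)^6 gives the falling factorial (6)_k.
g_1(k) for k = 0…8: 1, 1, 1, 1, 1, 1, 1, 1, 1.
g_2(k) for k = 0…8: 1, 6, 30, 120, 360, 720, 720, 0, 0.
c_8 = Σ_k C(8,k)·g_1(k)·g_2(8−k) = 28·1·720 + 56·1·720 + 70·1·360 + 56·1·120 + 28·1·30 + 8·1·6 + 1·1·1 = 20160 + 40320 + 25200 + 6720 + 840 + 48 + 1 = 93289.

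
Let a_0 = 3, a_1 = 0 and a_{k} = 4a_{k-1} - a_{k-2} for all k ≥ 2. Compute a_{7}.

The ordinary generating function has denominator 1 - 4y + y^2.
Iterating the recurrence: a_0,…,a_{7} = 3, 0, -3, -12, -45, -168, -627, -2340.

-2340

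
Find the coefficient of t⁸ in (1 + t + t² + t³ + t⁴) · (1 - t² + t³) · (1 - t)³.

(1 + t + t² + t³ + t⁴) has coefficients 1,1,1,1,1 for degrees 0…4.
(1 - t² + t³) has coefficients 1,0,-1,1,0,0,0,0,0 for degrees 0…8.
Finally multiplying by (1 - t)³, the product of all factors after the first has coefficients 1,-3,2,3,-6,4,-1,0,0 for degrees 0…8.
[t⁸] = 1·0 + 1·0 + 1·(-1) + 1·4 + 1·(-6) = -3.

-3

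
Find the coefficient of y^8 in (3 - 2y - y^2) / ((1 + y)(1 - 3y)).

10936

The denominator gives the recurrence a_n = 2a_(n−1) + 3a_(n−2) for n ≥ 3; the numerator fixes a_0 = 3, a_1 = 4, a_2 = 16.
Iterating: 3, 4, 16, 44, 136, 404, 1216, 3644, 10936, so a_8 = 10936.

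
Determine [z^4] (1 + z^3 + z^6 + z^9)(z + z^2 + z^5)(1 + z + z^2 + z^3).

(1 + z^3 + z^6 + z^9) has coefficients 1,0,0,1,0 for degrees 0…4.
(z + z^2 + z^5) has coefficients 0,1,1,0,0 for degrees 0…4.
Finally multiplying by (1 + z + z^2 + z^3), the product of all factors after the first has coefficients 0,1,2,2,2 for degrees 0…4.
[z^4] = 1·2 + 1·1 = 3.

3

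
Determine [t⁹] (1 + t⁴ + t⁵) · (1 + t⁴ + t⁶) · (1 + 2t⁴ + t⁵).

(1 + t⁴ + t⁵) has coefficients 1,0,0,0,1,1 for degrees 0…5.
(1 + t⁴ + t⁶) has coefficients 1,0,0,0,1,0,1,0,0,0 for degrees 0…9.
Finally multiplying by (1 + 2t⁴ + t⁵), the product of all factors after the first has coefficients 1,0,0,0,3,1,1,0,2,1 for degrees 0…9.
[t⁹] = 1·1 + 1·1 + 1·3 = 5.

5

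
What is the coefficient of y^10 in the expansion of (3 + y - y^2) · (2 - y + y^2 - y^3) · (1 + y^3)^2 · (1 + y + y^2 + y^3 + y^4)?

-2

(3 + y - y^2) has coefficients 3,1,-1 for degrees 0…2.
(2 - y + y^2 - y^3) has coefficients 2,-1,1,-1,0,0,0,0,0,0,0 for degrees 0…10.
Multiplying by (1 + y^3)^2 gives running coefficients 2,-1,1,3,-2,2,0,-1,1,-1,0 for degrees 0…10.
Finally multiplying by (1 + y + y^2 + y^3 + y^4), the product of all factors after the first has coefficients 2,1,2,5,3,3,4,2,0,1,-1 for degrees 0…10.
[y^10] = 3·(-1) + 1·1 − 1·0 = -2.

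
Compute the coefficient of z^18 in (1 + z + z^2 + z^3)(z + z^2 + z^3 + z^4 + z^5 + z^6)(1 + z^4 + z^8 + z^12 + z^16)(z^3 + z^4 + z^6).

(1 + z + z^2 + z^3) has coefficients 1,1,1,1 for degrees 0…3.
(z + z^2 + z^3 + z^4 + z^5 + z^6) has coefficients 0,1,1,1,1,1,1,0,0,0,0,0,0,0,0,0,0,0,0 for degrees 0…18.
Multiplying by (1 + z^4 + z^8 + z^12 + z^16) gives running coefficients 0,1,1,1,1,2,2,1,1,2,2,1,1,2,2,1,1,2,2 for degrees 0…18.
Finally multiplying by (z^3 + z^4 + z^6), the product of all factors after the first has coefficients 0,0,0,0,1,2,2,3,4,5,4,4,5,5,4,4,5,5,4 for degrees 0…18.
[z^18] = 1·4 + 1·5 + 1·5 + 1·4 = 18.

18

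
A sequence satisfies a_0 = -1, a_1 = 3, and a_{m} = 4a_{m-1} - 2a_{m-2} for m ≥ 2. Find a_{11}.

931616

The ordinary generating function has denominator 1 - 4x + 2x^2.
Iterating the recurrence: a_0,…,a_{11} = -1, 3, 14, 50, 172, 588, 2008, 6856, 23408, 79920, 272864, 931616.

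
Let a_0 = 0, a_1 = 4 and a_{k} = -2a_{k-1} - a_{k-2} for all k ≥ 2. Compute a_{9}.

The ordinary generating function has denominator 1 + 2t + t^2.
Iterating the recurrence: a_0,…,a_{9} = 0, 4, -8, 12, -16, 20, -24, 28, -32, 36.

36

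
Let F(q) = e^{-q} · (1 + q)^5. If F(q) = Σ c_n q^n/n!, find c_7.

The EGF product rule gives c_7 = Σ_{k_1+k_2=7} C(7; k_1,k_2) · ∏ g_i(k_i), where e^{-q} gives (-1)^k; (1+q)^5 gives the falling factorial (5)_k.
g_1(k) for k = 0…7: 1, -1, 1, -1, 1, -1, 1, -1.
g_2(k) for k = 0…7: 1, 5, 20, 60, 120, 120, 0, 0.
c_7 = Σ_k C(7,k)·g_1(k)·g_2(7−k) = 21·1·120 + 35·(-1)·120 + 35·1·60 + 21·(-1)·20 + 7·1·5 + 1·(-1)·1 = 2520 − 4200 + 2100 − 420 + 35 − 1 = 34.

34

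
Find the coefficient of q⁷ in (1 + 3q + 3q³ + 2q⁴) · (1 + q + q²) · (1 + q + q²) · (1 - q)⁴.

9

(1 + 3q + 3q³ + 2q⁴) has coefficients 1,3,0,3,2 for degrees 0…4.
(1 + q + q²) has coefficients 1,1,1,0,0,0,0,0 for degrees 0…7.
Multiplying by (1 + q + q²) gives running coefficients 1,2,3,2,1,0,0,0 for degrees 0…7.
Finally multiplying by (1 - q)⁴, the product of all factors after the first has coefficients 1,-2,1,-2,4,-2,1,-2 for degrees 0…7.
[q⁷] = 1·(-2) + 3·1 + 3·4 + 2·(-2) = 9.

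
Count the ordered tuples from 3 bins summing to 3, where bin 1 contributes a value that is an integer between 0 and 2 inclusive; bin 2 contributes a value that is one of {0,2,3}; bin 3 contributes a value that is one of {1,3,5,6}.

3

The generating function for the choices is (1 + t + t²)·(1 + t² + t³)·(t + t³ + t⁵ + t⁶); the count is [t³].
(1 + t + t²) has coefficients 1,1,1 for degrees 0…2.
(1 + t² + t³) has coefficients 1,0,1,1 for degrees 0…3.
Finally multiplying by (t + t³ + t⁵ + t⁶), the product of all factors after the first has coefficients 0,1,0,2 for degrees 0…3.
[t³] = 1·2 + 1·0 + 1·1 = 3.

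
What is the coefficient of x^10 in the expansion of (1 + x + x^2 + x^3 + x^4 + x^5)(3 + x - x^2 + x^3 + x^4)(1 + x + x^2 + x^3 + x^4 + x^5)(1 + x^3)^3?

135

(1 + x + x^2 + x^3 + x^4 + x^5) has coefficients 1,1,1,1,1,1 for degrees 0…5.
(3 + x - x^2 + x^3 + x^4) has coefficients 3,1,-1,1,1,0,0,0,0,0,0 for degrees 0…10.
Multiplying by (1 + x + x^2 + x^3 + x^4 + x^5) gives running coefficients 3,4,3,4,5,5,2,1,2,1,0 for degrees 0…10.
Finally multiplying by (1 + x^3)^3, the product of all factors after the first has coefficients 3,4,3,13,17,14,23,28,26,22,22 for degrees 0…10.
[x^10] = 1·22 + 1·22 + 1·26 + 1·28 + 1·23 + 1·14 = 135.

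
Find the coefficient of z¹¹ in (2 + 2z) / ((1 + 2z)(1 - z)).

-1364

Partial fractions give a closed form: a_n = (2/3)·(-2)^n + (4/3)·1^n.
At n = 11: a_11 = -1364.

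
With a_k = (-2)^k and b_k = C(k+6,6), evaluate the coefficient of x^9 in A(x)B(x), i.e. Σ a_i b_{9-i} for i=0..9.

2215

This is [x^9] in the product of the two ordinary generating functions.
Σ = 1·5005 − 2·3003 + 4·1716 − 8·924 + 16·462 − 32·210 + 64·84 − 128·28 + 256·7 − 512·1 = 2215.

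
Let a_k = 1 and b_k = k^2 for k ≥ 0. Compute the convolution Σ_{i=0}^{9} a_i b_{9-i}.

Write out a_i and b_{9-i} for i = 0,…,9 and sum the products.
Σ = 1·81 + 1·64 + 1·49 + 1·36 + 1·25 + 1·16 + 1·9 + 1·4 + 1·1 + 1·0 = 285.

285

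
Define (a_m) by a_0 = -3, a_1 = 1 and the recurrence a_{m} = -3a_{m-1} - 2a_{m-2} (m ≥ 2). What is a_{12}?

8187

The ordinary generating function has denominator 1 + 3q + 2q^2.
Iterating the recurrence: a_0,…,a_{12} = -3, 1, 3, -11, 27, -59, 123, -251, 507, -1019, 2043, -4091, 8187.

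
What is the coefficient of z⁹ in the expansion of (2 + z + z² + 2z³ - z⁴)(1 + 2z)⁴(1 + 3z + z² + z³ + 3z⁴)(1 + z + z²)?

(2 + z + z² + 2z³ - z⁴) has coefficients 2,1,1,2,-1 for degrees 0…4.
(1 + 2z)⁴ has coefficients 1,8,24,32,16,0,0,0,0,0 for degrees 0…9.
Multiplying by (1 + 3z + z² + z³ + 3z⁴) gives running coefficients 1,11,49,113,147,128,120,112,48,0 for degrees 0…9.
Finally multiplying by (1 + z + z²), the product of all factors after the first has coefficients 1,12,61,173,309,388,395,360,280,160 for degrees 0…9.
[z⁹] = 2·160 + 1·280 + 1·360 + 2·395 − 1·388 = 1362.

1362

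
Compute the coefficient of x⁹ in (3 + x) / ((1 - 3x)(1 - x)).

Partial fractions give a closed form: a_n = (5)·3^n + (-2)·1^n.
At n = 9: a_9 = 98413.

98413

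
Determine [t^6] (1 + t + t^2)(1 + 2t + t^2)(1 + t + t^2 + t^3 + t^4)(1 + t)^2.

(1 + t + t^2) has coefficients 1,1,1 for degrees 0…2.
(1 + 2t + t^2) has coefficients 1,2,1,0,0,0,0 for degrees 0…6.
Multiplying by (1 + t + t^2 + t^3 + t^4) gives running coefficients 1,3,4,4,4,3,1 for degrees 0…6.
Finally multiplying by (1 + t)^2, the product of all factors after the first has coefficients 1,5,11,15,16,15,11 for degrees 0…6.
[t^6] = 1·11 + 1·15 + 1·16 = 42.

42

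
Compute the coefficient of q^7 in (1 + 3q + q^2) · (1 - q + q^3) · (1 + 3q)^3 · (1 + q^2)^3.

(1 + 3q + q^2) has coefficients 1,3,1 for degrees 0…2.
(1 - q + q^3) has coefficients 1,-1,0,1,0,0,0,0 for degrees 0…7.
Multiplying by (1 + 3q)^3 gives running coefficients 1,8,18,1,-18,27,27,0 for degrees 0…7.
Finally multiplying by (1 + q^2)^3, the product of all factors after the first has coefficients 1,8,21,25,39,54,28,92 for degrees 0…7.
[q^7] = 1·92 + 3·28 + 1·54 = 230.

230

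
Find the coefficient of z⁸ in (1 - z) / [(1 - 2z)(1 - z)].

Partial fractions give a closed form: a_n = (1)·2^n.
At n = 8: a_8 = 256.

256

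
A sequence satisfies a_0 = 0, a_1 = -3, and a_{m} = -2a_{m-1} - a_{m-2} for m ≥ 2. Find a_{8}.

24

The ordinary generating function has denominator 1 + 2y + y^2.
Iterating the recurrence: a_0,…,a_{8} = 0, -3, 6, -9, 12, -15, 18, -21, 24.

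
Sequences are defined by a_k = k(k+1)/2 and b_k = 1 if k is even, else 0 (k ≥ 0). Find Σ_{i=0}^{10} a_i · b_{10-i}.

125

This is [x^10] in the product of the two ordinary generating functions.
Σ = 0·1 + 1·0 + 3·1 + 6·0 + 10·1 + 15·0 + 21·1 + 28·0 + 36·1 + 45·0 + 55·1 = 125.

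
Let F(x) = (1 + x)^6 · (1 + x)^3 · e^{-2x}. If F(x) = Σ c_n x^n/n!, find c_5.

-32

The EGF product rule gives c_5 = Σ_{k_1+k_2+k_3=5} C(5; k_1,k_2,k_3) · ∏ g_i(k_i), where (1+x)^6 gives the falling factorial (6)_k; (1+x)^3 gives the falling factorial (3)_k; e^{-2x} gives (-2)^k.
g_1(k) for k = 0…5: 1, 6, 30, 120, 360, 720.
g_2(k) for k = 0…5: 1, 3, 6, 6, 0, 0.
g_3(k) for k = 0…5: 1, -2, 4, -8, 16, -32.
First combine the last two factors: h(k) = Σ_j C(k,j)·g_2(j)·g_3(k−j) for k = 0…5: 1, 1, -2, -2, 16, -32.
c_5 = Σ_k C(5,k)·g_1(k)·h(5−k) = 1·1·(-32) + 5·6·16 + 10·30·(-2) + 10·120·(-2) + 5·360·1 + 1·720·1 = −32 + 480 − 600 − 2400 + 1800 + 720 = -32.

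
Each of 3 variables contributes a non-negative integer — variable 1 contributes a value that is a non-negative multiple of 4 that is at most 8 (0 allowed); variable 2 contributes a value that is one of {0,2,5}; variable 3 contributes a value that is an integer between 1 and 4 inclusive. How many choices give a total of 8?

The generating function for the choices is (1 + y⁴ + y⁸)·(1 + y² + y⁵)·(y + y² + y³ + y⁴); the count is [y⁸].
(1 + y⁴ + y⁸) has coefficients 1,0,0,0,1,0,0,0,1 for degrees 0…8.
(1 + y² + y⁵) has coefficients 1,0,1,0,0,1,0,0,0 for degrees 0…8.
Finally multiplying by (y + y² + y³ + y⁴), the product of all factors after the first has coefficients 0,1,1,2,2,1,2,1,1 for degrees 0…8.
[y⁸] = 1·1 + 1·2 + 1·0 = 3.

3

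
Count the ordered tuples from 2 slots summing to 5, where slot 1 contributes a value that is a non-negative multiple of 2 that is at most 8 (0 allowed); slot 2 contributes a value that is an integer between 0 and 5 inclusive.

3

The generating function for the choices is (1 + t² + t⁴ + t⁶ + t⁸)·(1 + t + t² + t³ + t⁴ + t⁵); the count is [t⁵].
(1 + t² + t⁴ + t⁶ + t⁸) has coefficients 1,0,1,0,1,0 for degrees 0…5.
(1 + t + t² + t³ + t⁴ + t⁵) has coefficients 1,1,1,1,1,1 for degrees 0…5.
[t⁵] = 1·1 + 1·1 + 1·1 = 3.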